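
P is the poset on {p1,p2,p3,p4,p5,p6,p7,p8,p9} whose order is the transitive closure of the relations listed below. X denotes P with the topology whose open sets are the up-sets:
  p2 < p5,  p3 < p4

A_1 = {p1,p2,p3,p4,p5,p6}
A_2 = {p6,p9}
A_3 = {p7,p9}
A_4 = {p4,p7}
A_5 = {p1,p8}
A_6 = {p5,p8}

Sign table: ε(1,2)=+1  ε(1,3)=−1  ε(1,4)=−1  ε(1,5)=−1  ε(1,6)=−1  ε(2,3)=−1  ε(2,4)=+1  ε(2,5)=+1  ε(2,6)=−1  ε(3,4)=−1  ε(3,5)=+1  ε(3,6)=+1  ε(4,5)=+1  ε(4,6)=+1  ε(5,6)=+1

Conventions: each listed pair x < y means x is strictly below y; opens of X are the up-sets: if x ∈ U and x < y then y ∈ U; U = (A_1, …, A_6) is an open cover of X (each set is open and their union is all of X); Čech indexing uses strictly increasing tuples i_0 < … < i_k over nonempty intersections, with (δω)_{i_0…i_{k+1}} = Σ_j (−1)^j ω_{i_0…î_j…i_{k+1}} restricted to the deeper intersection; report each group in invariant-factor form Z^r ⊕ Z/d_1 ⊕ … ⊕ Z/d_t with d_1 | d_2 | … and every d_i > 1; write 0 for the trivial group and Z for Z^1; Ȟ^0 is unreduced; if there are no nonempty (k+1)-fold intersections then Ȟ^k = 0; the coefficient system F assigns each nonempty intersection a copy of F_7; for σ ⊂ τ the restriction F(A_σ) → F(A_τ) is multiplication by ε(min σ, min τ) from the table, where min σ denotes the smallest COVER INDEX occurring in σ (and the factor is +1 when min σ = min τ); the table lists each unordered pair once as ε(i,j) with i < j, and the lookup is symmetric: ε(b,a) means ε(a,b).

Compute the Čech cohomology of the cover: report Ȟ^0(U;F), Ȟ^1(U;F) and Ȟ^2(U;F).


Ȟ^0(U;F) ≅ 0, Ȟ^1(U;F) ≅ Z/7, Ȟ^2(U;F) ≅ 0

nerve simplices:
  A12={p6} A14={p4} A15={p1} A16={p5} A23={p9} A34={p7} A56={p8}
C dims 6,7; δ0: rk_F7 6
degree 0: 6−6−0 = 0 → Ȟ^0 ≅ 0
degree 1: 7−0−6 = 1 → Ȟ^1 ≅ Z/7
degree 2: 0−0−0 = 0 → Ȟ^2 ≅ 0


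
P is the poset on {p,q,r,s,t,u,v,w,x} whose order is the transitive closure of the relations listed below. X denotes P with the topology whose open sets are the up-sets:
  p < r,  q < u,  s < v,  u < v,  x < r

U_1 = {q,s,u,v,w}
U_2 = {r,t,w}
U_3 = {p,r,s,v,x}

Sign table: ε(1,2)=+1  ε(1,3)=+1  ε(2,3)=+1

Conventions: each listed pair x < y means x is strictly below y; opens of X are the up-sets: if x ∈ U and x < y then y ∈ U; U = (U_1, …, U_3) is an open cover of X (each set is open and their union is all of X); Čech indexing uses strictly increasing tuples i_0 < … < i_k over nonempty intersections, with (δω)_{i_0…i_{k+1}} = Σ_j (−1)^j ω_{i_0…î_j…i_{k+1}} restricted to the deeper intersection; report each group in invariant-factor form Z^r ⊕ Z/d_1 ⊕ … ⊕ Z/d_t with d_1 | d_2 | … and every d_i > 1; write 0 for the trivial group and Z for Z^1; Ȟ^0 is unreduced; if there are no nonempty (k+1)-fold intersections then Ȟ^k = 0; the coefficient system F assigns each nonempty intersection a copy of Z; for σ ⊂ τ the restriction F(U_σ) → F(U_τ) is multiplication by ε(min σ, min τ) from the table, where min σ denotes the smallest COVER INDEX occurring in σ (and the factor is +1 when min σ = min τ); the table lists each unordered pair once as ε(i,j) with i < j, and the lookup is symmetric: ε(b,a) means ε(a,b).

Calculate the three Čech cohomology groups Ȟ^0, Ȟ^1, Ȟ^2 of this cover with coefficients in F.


nerve simplices:
  U12={w} U13={s,v} U23={r}
C dims 3,3; δ0: rk 2, SNF 1^2
degree 0: 3−2−0 = 1 → Ȟ^0 ≅ Z
degree 1: 3−0−2 = 1 → Ȟ^1 ≅ Z
degree 2: 0−0−0 = 0 → Ȟ^2 ≅ 0

Ȟ^0 ≅ Z, Ȟ^1 ≅ Z and Ȟ^2 ≅ 0


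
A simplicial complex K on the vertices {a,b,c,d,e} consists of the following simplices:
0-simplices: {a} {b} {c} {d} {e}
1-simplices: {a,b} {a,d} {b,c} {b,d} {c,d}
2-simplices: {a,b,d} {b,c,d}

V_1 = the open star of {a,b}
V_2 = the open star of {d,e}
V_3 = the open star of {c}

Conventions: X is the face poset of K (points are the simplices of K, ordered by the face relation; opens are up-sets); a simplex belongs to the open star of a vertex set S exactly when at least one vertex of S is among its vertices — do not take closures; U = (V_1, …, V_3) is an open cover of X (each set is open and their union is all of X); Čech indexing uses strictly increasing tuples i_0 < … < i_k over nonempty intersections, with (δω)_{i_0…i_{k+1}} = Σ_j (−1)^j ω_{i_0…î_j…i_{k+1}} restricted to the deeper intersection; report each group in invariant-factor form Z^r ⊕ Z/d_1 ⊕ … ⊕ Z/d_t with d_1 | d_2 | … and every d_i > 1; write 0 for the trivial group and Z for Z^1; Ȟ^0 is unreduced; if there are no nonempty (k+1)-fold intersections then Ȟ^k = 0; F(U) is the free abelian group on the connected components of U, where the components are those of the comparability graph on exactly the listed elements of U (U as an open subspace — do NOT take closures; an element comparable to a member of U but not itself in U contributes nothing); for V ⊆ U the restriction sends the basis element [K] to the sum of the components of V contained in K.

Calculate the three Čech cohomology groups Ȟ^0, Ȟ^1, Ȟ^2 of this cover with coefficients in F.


intersection data:
  V1={{a},{b},{a,b},{a,d},{b,c},{b,d},{a,b,d},{b,c,d}} V2={{d},{e},{a,d},{b,d},{c,d},{a,b,d},{b,c,d}} V3={{c},{b,c},{c,d},{b,c,d}}
  V12={{a,d},{b,d},{a,b,d},{b,c,d}} V13={{b,c},{b,c,d}} V23={{c,d},{b,c,d}}
  V123={{b,c,d}}
components per intersection:
  V1: {{a},{b},{a,b},{a,d},{b,c},{b,d},{a,b,d},{b,c,d}}
  V2: {{d},{a,d},{b,d},{c,d},{a,b,d},{b,c,d}} {{e}}
  V3: {{c},{b,c},{c,d},{b,c,d}}
  V12: {{a,d},{b,d},{a,b,d},{b,c,d}}
  V13: {{b,c},{b,c,d}}
  V23: {{c,d},{b,c,d}}
  V123: {{b,c,d}}
C dims 4,3,1; δ0: rk 2, SNF 1^2; δ1: rk 1, SNF 1^1
Ȟ^0 = (4 − 2) − 0 = 2, so Ȟ^0 ≅ Z^2
Ȟ^1 = (3 − 1) − 2 = 0, so Ȟ^1 ≅ 0
Ȟ^2 = (1 − 0) − 1 = 0, so Ȟ^2 ≅ 0

Ȟ^0 = Z^2, Ȟ^1 = 0 and Ȟ^2 = 0


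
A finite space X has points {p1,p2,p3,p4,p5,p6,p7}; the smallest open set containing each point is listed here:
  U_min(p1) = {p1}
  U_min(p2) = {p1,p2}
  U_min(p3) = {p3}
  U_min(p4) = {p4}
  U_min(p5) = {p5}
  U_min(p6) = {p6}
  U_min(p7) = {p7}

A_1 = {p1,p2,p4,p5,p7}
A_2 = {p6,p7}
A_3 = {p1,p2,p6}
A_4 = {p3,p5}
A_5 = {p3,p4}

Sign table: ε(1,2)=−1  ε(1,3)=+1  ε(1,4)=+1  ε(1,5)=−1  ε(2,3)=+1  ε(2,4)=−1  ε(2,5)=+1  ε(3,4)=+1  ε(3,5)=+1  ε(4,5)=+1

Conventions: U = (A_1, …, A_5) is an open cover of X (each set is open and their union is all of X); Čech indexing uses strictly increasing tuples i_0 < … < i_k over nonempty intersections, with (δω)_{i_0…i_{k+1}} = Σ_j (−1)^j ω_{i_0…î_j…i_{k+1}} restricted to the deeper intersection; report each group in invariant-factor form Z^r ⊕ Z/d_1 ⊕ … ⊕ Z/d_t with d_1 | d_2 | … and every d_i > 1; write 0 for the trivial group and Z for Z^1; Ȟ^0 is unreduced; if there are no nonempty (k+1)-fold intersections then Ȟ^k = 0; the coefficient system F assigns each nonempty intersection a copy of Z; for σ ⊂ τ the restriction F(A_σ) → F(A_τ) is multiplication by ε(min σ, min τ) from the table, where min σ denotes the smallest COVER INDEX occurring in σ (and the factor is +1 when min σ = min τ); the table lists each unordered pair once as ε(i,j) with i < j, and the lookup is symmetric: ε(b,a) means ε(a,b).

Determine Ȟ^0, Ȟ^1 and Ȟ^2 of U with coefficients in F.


intersection data:
  A12={p7} A13={p1,p2} A14={p5} A15={p4} A23={p6} A45={p3}
C dims 5,6; δ0: rk 5, SNF 1^4·2
Ȟ^0 = (5 − 5) − 0 = 0, so Ȟ^0 ≅ 0
Ȟ^1 = (6 − 0) − 5 = 1 plus torsion [2], so Ȟ^1 ≅ Z ⊕ Z/2
Ȟ^2 = (0 − 0) − 0 = 0, so Ȟ^2 ≅ 0

Ȟ^0 = 0; Ȟ^1 = Z ⊕ Z/2; Ȟ^2 = 0


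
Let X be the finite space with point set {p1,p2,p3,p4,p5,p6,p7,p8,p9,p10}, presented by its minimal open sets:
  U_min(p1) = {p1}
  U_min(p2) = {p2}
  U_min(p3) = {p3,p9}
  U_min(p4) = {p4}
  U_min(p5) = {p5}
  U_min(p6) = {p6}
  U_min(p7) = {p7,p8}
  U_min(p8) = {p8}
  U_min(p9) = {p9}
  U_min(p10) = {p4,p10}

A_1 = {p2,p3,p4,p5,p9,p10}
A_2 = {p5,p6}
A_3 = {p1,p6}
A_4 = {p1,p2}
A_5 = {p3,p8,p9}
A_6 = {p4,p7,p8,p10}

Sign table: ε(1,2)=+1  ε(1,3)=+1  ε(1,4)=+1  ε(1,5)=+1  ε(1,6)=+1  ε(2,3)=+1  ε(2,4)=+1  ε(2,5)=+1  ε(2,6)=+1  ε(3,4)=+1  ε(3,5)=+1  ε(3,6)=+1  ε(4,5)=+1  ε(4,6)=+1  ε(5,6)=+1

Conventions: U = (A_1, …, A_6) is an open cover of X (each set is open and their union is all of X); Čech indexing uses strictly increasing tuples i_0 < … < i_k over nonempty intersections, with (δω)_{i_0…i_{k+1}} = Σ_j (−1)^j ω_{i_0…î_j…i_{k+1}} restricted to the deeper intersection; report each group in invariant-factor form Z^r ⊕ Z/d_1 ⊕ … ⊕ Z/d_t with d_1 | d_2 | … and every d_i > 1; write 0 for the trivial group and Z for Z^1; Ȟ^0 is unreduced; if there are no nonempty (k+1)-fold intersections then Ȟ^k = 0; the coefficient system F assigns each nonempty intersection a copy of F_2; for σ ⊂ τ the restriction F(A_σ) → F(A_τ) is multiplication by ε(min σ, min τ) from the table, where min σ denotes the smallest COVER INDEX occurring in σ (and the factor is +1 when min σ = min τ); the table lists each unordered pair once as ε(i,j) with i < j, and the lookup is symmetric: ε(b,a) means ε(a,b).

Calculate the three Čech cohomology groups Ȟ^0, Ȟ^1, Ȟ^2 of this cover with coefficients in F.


Ȟ^0 = Z/2,  Ȟ^1 = Z/2 ⊕ Z/2,  Ȟ^2 = 0

cover nerve:
  A12={p5} A14={p2} A15={p3,p9} A16={p4,p10} A23={p6} A34={p1} A56={p8}
C dims 6,7; δ0: rk_F2 5
Ȟ^0: (6−5)−0=1 ⇒ Z/2
Ȟ^1: (7−0)−5=2 ⇒ Z/2 ⊕ Z/2
Ȟ^2: (0−0)−0=0 ⇒ 0


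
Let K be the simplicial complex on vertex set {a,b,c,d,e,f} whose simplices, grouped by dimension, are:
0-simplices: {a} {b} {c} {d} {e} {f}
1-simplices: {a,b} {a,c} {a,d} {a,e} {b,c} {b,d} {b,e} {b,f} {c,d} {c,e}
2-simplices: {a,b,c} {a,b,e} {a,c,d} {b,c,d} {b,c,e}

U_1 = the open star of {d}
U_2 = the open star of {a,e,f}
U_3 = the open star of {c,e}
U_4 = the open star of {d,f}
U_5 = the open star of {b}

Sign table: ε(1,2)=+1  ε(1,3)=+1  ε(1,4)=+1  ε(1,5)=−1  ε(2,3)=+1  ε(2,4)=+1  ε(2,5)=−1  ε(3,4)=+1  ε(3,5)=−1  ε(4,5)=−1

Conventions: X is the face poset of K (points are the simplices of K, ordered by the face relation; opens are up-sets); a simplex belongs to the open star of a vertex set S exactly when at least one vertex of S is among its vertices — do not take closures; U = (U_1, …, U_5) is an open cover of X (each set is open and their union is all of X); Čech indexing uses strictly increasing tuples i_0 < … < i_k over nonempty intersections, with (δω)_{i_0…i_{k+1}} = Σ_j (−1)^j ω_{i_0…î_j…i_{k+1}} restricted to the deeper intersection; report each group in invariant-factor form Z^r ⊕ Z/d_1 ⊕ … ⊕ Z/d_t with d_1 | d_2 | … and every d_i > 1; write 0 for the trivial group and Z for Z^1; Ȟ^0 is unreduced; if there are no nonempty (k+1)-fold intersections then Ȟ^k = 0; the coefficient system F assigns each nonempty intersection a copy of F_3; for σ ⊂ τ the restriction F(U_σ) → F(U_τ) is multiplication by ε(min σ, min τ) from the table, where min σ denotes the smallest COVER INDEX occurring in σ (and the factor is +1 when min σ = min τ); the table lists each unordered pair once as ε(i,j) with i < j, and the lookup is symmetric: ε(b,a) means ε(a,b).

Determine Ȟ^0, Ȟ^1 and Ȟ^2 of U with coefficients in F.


cover nerve:
  U1={{d},{a,d},{b,d},{c,d},{a,c,d},{b,c,d}} U2={{a},{e},{f},{a,b},{a,c},{a,d},{a,e},{b,e},{b,f},{c,e},{a,b,c},{a,b,e},{a,c,d},{b,c,e}} U3={{c},{e},{a,c},{a,e},{b,c},{b,e},{c,d},{c,e},{a,b,c},{a,b,e},{a,c,d},{b,c,d},{b,c,e}} U4={{d},{f},{a,d},{b,d},{b,f},{c,d},{a,c,d},{b,c,d}} U5={{b},{a,b},{b,c},{b,d},{b,e},{b,f},{a,b,c},{a,b,e},{b,c,d},{b,c,e}}
  U12={{a,d},{a,c,d}} U13={{c,d},{a,c,d},{b,c,d}} U14={{d},{a,d},{b,d},{c,d},{a,c,d},{b,c,d}} U15={{b,d},{b,c,d}} U23={{e},{a,c},{a,e},{b,e},{c,e},{a,b,c},{a,b,e},{a,c,d},{b,c,e}} U24={{f},{a,d},{b,f},{a,c,d}} U25={{a,b},{b,e},{b,f},{a,b,c},{a,b,e},{b,c,e}} U34={{c,d},{a,c,d},{b,c,d}} U35={{b,c},{b,e},{a,b,c},{a,b,e},{b,c,d},{b,c,e}} U45={{b,d},{b,f},{b,c,d}}
  U123={{a,c,d}} U124={{a,d},{a,c,d}} U134={{c,d},{a,c,d},{b,c,d}} U135={{b,c,d}} U145={{b,d},{b,c,d}} U234={{a,c,d}} U235={{b,e},{a,b,c},{a,b,e},{b,c,e}} U245={{b,f}} U345={{b,c,d}}
  U1234={{a,c,d}} U1345={{b,c,d}}
C dims 5,10,9,2; δ0: rk_F3 4; δ1: rk_F3 6; δ2: rk_F3 2
Ȟ^0: (5−4)−0=1 ⇒ Z/3
Ȟ^1: (10−6)−4=0 ⇒ 0
Ȟ^2: (9−2)−6=1 ⇒ Z/3

Ȟ^0(U;F) ≅ Z/3,  Ȟ^1(U;F) ≅ 0,  Ȟ^2(U;F) ≅ Z/3


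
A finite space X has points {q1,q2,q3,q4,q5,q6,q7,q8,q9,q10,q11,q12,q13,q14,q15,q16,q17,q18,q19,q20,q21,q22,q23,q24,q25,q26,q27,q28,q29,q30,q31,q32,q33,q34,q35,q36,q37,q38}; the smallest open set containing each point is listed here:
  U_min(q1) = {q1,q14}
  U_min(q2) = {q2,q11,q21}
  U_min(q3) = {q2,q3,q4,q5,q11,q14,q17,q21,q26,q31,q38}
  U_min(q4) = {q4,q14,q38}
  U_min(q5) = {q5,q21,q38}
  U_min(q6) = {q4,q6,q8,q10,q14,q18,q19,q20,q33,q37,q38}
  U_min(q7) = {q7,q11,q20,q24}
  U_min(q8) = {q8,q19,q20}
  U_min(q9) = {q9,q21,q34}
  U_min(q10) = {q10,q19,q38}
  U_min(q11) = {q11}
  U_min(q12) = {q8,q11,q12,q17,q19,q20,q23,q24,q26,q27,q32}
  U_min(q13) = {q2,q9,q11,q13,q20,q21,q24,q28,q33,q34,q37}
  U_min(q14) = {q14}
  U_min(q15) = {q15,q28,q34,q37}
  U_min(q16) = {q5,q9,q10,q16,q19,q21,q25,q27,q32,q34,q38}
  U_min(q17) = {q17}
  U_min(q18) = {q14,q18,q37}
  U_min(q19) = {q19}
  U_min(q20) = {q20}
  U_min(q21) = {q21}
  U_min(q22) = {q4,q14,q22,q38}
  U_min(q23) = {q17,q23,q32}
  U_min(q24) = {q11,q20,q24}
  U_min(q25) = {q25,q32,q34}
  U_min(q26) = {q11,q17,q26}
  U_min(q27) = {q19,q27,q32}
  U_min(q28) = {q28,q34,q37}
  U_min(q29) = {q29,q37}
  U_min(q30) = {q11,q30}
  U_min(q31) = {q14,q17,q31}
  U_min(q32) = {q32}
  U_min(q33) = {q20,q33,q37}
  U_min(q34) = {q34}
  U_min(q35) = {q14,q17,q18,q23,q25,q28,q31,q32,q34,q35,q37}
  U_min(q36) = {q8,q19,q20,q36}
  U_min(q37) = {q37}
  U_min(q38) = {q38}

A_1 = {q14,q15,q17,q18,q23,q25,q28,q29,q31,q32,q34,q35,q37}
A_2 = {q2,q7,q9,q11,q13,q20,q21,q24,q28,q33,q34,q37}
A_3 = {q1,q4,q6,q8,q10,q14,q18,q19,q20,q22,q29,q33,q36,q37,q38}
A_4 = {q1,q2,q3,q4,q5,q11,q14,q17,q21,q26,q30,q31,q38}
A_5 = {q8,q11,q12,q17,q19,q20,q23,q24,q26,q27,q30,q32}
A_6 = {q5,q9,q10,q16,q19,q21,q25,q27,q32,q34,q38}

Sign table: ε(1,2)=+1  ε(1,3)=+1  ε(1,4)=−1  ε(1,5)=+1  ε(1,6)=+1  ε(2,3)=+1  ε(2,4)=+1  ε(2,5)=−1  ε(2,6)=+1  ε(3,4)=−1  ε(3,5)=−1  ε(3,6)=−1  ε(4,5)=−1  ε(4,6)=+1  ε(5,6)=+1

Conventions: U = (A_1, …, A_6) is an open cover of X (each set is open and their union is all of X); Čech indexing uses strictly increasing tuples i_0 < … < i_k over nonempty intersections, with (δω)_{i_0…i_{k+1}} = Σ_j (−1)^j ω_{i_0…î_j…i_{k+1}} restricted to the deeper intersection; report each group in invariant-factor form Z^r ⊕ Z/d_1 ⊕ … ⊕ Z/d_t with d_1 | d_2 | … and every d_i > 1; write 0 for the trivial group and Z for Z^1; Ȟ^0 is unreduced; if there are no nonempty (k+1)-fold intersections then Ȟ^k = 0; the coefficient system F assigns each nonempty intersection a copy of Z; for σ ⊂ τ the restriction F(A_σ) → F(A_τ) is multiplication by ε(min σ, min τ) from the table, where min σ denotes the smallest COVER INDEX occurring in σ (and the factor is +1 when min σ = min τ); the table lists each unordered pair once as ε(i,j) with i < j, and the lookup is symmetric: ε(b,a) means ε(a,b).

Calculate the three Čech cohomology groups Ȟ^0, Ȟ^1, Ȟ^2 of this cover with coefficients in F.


Ȟ^0 = 0, Ȟ^1 = Z/2, Ȟ^2 = Z

nonempty overlaps:
  A12={q28,q34,q37} A13={q14,q18,q29,q37} A14={q14,q17,q31} A15={q17,q23,q32} A16={q25,q32,q34} A23={q20,q33,q37} A24={q2,q11,q21} A25={q11,q20,q24} A26={q9,q21,q34} A34={q1,q4,q14,q38} A35={q8,q19,q20} A36={q10,q19,q38} A45={q11,q17,q26,q30} A46={q5,q21,q38} A56={q19,q27,q32}
  A123={q37} A126={q34} A134={q14} A145={q17} A156={q32} A235={q20} A245={q11} A246={q21} A346={q38} A356={q19}
C dims 6,15,10; δ0: rk 6, SNF 1^5·2; δ1: rk 9, SNF 1^9
degree 0: 6−6−0 = 0 → Ȟ^0 ≅ 0
degree 1: 15−9−6 = 0 plus torsion [2] → Ȟ^1 ≅ Z/2
degree 2: 10−0−9 = 1 → Ȟ^2 ≅ Z


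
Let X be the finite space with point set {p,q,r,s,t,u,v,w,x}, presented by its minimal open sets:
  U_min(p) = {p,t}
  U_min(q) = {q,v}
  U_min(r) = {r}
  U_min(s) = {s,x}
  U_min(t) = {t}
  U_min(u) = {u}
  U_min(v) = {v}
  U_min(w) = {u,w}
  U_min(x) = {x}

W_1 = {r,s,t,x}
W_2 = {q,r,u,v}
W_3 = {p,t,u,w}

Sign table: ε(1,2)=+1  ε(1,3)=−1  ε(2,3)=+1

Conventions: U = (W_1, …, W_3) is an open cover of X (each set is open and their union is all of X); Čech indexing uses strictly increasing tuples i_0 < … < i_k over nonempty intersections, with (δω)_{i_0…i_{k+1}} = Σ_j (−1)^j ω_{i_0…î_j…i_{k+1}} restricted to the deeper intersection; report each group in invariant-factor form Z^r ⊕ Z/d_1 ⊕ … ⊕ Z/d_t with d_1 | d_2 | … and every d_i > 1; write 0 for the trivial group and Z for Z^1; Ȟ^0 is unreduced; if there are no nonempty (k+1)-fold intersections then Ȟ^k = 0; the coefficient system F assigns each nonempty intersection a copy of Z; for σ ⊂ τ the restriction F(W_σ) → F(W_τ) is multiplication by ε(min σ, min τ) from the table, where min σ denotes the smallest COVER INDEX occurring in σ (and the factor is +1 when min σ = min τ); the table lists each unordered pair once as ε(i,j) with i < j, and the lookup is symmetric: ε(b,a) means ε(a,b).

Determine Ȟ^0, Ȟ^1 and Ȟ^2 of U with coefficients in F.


nerve simplices:
  W12={r} W13={t} W23={u}
C dims 3,3; δ0: rk 3, SNF 1^2·2
degree 0: 3−3−0 = 0 → Ȟ^0 ≅ 0
degree 1: 3−0−3 = 0 plus torsion [2] → Ȟ^1 ≅ Z/2
degree 2: 0−0−0 = 0 → Ȟ^2 ≅ 0

Ȟ^0 = 0, Ȟ^1 = Z/2, Ȟ^2 = 0


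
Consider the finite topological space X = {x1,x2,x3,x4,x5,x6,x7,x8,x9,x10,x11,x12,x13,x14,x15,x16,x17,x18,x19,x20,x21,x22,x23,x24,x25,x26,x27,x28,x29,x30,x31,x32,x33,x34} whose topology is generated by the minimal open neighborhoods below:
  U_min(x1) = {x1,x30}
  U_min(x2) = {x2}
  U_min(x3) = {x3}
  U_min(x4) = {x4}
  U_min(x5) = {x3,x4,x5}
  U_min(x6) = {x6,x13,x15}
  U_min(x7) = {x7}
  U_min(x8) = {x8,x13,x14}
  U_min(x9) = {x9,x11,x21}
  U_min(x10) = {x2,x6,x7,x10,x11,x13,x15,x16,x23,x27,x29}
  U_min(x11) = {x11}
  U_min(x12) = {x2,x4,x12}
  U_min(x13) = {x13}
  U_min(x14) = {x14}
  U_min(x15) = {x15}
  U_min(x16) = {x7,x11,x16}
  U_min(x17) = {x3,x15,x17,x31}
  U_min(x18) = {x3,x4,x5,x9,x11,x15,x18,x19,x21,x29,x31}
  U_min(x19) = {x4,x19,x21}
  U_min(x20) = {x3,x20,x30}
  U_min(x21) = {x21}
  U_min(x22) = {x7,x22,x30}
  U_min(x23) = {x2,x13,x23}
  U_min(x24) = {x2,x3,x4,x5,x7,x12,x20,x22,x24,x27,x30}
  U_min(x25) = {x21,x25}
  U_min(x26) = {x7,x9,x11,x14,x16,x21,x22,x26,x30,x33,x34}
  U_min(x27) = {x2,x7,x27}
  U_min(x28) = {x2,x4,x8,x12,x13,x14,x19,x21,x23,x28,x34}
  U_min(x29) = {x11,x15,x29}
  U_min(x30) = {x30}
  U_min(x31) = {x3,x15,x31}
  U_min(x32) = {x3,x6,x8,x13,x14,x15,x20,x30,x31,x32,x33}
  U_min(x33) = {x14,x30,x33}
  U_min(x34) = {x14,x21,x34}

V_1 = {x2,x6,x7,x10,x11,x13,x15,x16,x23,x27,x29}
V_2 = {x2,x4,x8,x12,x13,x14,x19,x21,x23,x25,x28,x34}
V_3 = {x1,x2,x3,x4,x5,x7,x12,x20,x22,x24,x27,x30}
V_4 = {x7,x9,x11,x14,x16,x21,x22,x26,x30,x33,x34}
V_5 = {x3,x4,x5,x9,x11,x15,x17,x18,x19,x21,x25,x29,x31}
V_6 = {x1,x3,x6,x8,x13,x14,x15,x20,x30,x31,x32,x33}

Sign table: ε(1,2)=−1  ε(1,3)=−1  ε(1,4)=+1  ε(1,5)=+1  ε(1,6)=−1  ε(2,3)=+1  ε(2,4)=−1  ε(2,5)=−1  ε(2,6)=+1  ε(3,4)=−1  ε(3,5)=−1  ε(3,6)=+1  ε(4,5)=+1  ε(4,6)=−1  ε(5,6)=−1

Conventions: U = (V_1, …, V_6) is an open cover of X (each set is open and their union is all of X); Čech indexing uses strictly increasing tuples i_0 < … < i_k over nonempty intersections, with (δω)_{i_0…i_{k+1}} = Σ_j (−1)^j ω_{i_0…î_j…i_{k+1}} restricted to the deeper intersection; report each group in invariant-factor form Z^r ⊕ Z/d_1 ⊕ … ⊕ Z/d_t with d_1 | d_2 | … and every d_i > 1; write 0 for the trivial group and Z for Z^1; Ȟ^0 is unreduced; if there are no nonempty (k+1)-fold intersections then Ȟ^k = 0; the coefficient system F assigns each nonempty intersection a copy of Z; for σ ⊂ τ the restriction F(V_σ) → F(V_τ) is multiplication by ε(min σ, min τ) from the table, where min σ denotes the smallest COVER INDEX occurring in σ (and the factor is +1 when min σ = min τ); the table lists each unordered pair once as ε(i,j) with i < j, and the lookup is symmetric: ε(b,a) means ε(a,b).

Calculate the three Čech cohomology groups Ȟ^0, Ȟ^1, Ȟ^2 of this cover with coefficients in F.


nerve of the cover:
  V12={x2,x13,x23} V13={x2,x7,x27} V14={x7,x11,x16} V15={x11,x15,x29} V16={x6,x13,x15} V23={x2,x4,x12} V24={x14,x21,x34} V25={x4,x19,x21,x25} V26={x8,x13,x14} V34={x7,x22,x30} V35={x3,x4,x5} V36={x1,x3,x20,x30} V45={x9,x11,x21} V46={x14,x30,x33} V56={x3,x15,x31}
  V123={x2} V126={x13} V134={x7} V145={x11} V156={x15} V235={x4} V245={x21} V246={x14} V346={x30} V356={x3}
C dims 6,15,10; δ0: rk 5, SNF 1^5; δ1: rk 10, SNF 1^9·2
Ȟ^0 = (6 − 5) − 0 = 1, so Ȟ^0 ≅ Z
Ȟ^1 = (15 − 10) − 5 = 0, so Ȟ^1 ≅ 0
Ȟ^2 = (10 − 0) − 10 = 0 plus torsion [2], so Ȟ^2 ≅ Z/2

Ȟ^0 = Z; Ȟ^1 = 0; Ȟ^2 = Z/2


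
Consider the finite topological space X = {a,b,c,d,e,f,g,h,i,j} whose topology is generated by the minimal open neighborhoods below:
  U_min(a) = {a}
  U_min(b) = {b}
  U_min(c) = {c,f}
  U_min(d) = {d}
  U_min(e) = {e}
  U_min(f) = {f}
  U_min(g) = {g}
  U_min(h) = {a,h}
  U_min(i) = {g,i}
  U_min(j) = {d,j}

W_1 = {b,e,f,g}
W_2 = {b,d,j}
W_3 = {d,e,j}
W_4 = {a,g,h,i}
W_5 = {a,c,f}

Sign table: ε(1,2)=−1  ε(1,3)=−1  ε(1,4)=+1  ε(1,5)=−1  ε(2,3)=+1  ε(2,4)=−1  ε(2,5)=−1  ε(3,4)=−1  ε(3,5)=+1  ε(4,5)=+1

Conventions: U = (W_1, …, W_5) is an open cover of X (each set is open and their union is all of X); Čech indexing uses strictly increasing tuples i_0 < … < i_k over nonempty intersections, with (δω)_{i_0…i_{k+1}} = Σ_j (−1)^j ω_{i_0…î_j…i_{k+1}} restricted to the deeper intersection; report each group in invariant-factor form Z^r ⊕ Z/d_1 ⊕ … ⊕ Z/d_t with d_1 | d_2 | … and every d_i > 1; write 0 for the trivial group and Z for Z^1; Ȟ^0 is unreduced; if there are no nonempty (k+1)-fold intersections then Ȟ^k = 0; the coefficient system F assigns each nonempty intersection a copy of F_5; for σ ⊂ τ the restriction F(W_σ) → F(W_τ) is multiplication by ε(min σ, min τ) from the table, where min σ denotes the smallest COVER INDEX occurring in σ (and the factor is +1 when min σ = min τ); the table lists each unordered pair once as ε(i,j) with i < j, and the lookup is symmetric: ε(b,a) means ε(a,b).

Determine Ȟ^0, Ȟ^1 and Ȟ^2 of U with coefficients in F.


Ȟ^0 ≅ 0, Ȟ^1 ≅ Z/5 and Ȟ^2 ≅ 0

nerve simplices:
  W12={b} W13={e} W14={g} W15={f} W23={d,j} W45={a}
C dims 5,6; δ0: rk_F5 5
degree 0: 5−5−0 = 0 → Ȟ^0 ≅ 0
degree 1: 6−0−5 = 1 → Ȟ^1 ≅ Z/5
degree 2: 0−0−0 = 0 → Ȟ^2 ≅ 0


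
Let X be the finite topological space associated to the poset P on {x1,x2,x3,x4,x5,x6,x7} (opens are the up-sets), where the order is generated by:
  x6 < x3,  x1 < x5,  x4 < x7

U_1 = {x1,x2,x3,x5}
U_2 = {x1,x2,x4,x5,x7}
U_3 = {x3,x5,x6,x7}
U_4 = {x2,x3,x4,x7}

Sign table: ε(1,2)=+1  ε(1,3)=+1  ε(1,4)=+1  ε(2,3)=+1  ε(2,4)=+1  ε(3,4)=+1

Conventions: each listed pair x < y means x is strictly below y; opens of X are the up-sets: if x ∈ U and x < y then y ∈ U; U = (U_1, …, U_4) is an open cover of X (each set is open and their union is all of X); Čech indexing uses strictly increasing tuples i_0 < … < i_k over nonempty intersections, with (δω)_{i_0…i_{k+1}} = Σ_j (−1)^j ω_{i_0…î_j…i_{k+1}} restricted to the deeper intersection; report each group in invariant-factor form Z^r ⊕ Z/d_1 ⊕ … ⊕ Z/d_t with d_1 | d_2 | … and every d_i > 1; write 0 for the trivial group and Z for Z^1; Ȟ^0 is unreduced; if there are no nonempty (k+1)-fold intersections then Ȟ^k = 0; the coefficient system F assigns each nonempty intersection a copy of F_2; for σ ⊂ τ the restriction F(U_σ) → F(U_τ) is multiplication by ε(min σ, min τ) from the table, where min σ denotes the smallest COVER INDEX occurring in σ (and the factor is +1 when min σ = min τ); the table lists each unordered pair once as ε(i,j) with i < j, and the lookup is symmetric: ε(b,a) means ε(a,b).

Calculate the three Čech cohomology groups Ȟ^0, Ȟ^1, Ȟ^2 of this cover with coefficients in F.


cover nerve:
  U12={x1,x2,x5} U13={x3,x5} U14={x2,x3} U23={x5,x7} U24={x2,x4,x7} U34={x3,x7}
  U123={x5} U124={x2} U134={x3} U234={x7}
C dims 4,6,4; δ0: rk_F2 3; δ1: rk_F2 3
Ȟ^0: (4−3)−0=1 ⇒ Z/2
Ȟ^1: (6−3)−3=0 ⇒ 0
Ȟ^2: (4−0)−3=1 ⇒ Z/2

Ȟ^0 = Z/2,  Ȟ^1 = 0,  Ȟ^2 = Z/2


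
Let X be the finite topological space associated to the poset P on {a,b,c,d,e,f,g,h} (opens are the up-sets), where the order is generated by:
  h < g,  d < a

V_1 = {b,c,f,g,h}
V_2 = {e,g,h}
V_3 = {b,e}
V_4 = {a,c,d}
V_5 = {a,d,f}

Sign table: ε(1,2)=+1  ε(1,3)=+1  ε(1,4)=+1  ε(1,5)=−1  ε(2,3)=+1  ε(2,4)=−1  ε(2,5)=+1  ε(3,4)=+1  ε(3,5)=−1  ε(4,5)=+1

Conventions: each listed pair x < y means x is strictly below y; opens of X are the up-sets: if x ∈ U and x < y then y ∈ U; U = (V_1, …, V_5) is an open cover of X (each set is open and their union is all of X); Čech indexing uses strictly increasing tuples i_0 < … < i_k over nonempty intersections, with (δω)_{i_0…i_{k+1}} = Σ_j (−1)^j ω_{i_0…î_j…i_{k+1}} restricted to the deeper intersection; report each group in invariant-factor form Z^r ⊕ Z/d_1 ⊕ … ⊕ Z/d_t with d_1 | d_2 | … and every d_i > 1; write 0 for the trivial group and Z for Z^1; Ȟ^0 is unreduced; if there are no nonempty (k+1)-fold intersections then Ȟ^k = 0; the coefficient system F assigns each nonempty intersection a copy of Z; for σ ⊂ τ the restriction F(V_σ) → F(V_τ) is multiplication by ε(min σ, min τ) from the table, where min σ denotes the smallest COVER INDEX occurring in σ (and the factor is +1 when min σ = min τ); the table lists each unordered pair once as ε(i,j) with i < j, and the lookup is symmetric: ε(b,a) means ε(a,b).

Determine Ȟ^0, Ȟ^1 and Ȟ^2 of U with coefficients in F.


Ȟ^0(U;F) ≅ 0, Ȟ^1(U;F) ≅ Z ⊕ Z/2 and Ȟ^2(U;F) ≅ 0

nonempty overlaps:
  V12={g,h} V13={b} V14={c} V15={f} V23={e} V45={a,d}
C dims 5,6; δ0: rk 5, SNF 1^4·2
degree 0: 5−5−0 = 0 → Ȟ^0 ≅ 0
degree 1: 6−0−5 = 1 plus torsion [2] → Ȟ^1 ≅ Z ⊕ Z/2
degree 2: 0−0−0 = 0 → Ȟ^2 ≅ 0


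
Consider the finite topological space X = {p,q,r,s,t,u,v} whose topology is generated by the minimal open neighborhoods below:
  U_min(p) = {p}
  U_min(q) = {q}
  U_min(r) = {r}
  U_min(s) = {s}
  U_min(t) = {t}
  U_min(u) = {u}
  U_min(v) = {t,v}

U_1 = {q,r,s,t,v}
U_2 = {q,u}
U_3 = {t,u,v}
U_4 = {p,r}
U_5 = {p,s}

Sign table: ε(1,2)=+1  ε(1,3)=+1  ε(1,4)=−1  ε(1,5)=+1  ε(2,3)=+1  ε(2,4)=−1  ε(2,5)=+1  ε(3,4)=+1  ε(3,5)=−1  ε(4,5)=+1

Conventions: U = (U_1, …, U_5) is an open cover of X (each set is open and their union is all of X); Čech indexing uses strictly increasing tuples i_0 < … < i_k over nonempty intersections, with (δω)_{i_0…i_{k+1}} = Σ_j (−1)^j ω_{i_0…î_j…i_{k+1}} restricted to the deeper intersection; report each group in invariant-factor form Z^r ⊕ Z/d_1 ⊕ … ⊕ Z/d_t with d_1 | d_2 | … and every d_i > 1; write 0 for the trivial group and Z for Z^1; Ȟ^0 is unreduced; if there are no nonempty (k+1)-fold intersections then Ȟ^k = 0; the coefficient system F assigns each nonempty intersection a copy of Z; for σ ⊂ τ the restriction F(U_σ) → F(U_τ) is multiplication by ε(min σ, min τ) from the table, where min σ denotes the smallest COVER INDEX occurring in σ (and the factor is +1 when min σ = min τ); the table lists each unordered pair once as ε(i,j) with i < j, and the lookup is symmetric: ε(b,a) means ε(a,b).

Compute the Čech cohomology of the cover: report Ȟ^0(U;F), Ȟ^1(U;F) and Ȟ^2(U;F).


nerve simplices:
  U12={q} U13={t,v} U14={r} U15={s} U23={u} U45={p}
C dims 5,6; δ0: rk 5, SNF 1^4·2
degree 0: 5−5−0 = 0 → Ȟ^0 ≅ 0
degree 1: 6−0−5 = 1 plus torsion [2] → Ȟ^1 ≅ Z ⊕ Z/2
degree 2: 0−0−0 = 0 → Ȟ^2 ≅ 0

Ȟ^0 ≅ 0, Ȟ^1 ≅ Z ⊕ Z/2, Ȟ^2 ≅ 0


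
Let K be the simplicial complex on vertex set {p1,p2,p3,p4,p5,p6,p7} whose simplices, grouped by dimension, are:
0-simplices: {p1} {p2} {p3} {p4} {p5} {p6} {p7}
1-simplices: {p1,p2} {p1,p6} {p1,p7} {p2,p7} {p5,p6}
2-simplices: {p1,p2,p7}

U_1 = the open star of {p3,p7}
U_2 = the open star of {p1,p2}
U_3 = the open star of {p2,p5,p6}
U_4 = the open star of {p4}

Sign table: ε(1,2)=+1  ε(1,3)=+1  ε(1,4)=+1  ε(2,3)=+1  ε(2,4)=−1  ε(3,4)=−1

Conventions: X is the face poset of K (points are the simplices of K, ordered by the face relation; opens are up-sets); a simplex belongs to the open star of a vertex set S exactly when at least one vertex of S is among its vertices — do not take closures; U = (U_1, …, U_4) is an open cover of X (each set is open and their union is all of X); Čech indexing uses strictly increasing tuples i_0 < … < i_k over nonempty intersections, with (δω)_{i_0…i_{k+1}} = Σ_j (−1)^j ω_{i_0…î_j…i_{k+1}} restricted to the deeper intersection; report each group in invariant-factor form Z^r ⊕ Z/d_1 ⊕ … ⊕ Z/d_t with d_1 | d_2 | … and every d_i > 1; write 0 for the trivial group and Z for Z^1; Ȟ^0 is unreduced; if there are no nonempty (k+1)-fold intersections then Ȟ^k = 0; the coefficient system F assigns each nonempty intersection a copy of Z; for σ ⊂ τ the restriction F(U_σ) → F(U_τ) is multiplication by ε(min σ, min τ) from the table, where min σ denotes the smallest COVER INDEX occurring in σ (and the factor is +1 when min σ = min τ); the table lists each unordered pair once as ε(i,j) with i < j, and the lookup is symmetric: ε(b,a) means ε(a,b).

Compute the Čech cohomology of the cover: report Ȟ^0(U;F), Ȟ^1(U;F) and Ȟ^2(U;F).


Ȟ^0 = Z^2, Ȟ^1 = 0, Ȟ^2 = 0

cover nerve:
  U1={{p3},{p7},{p1,p7},{p2,p7},{p1,p2,p7}} U2={{p1},{p2},{p1,p2},{p1,p6},{p1,p7},{p2,p7},{p1,p2,p7}} U3={{p2},{p5},{p6},{p1,p2},{p1,p6},{p2,p7},{p5,p6},{p1,p2,p7}} U4={{p4}}
  U12={{p1,p7},{p2,p7},{p1,p2,p7}} U13={{p2,p7},{p1,p2,p7}} U23={{p2},{p1,p2},{p1,p6},{p2,p7},{p1,p2,p7}}
  U123={{p2,p7},{p1,p2,p7}}
C dims 4,3,1; δ0: rk 2, SNF 1^2; δ1: rk 1, SNF 1^1
Ȟ^0: (4−2)−0=2 ⇒ Z^2
Ȟ^1: (3−1)−2=0 ⇒ 0
Ȟ^2: (1−0)−1=0 ⇒ 0


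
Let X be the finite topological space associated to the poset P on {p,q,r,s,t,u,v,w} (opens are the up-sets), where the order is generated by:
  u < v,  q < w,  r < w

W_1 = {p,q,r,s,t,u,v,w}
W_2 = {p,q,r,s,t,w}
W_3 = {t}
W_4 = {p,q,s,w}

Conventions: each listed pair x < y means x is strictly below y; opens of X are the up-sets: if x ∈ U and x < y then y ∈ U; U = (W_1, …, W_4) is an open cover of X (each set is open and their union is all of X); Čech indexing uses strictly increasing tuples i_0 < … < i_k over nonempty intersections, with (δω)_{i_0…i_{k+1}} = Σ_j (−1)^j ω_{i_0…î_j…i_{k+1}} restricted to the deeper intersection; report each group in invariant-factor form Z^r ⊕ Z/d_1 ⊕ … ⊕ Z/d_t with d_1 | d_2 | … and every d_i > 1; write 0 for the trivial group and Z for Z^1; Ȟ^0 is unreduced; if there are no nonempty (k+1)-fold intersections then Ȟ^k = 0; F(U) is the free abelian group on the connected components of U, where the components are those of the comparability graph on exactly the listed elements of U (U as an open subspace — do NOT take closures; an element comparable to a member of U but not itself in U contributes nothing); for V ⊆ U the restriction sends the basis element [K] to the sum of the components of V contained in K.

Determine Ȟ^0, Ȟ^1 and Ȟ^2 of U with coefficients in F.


Ȟ^0(U;F) ≅ Z^5,  Ȟ^1(U;F) ≅ 0,  Ȟ^2(U;F) ≅ 0

nonempty intersections:
  W12={p,q,r,s,t,w} W13={t} W14={p,q,s,w} W23={t} W24={p,q,s,w}
  W123={t} W124={p,q,s,w}
components per intersection:
  W1: {p} {q,r,w} {s} {t} {u,v}
  W2: {p} {q,r,w} {s} {t}
  W3: {t}
  W4: {p} {q,w} {s}
  W12: {p} {q,r,w} {s} {t}
  W13: {t}
  W14: {p} {q,w} {s}
  W23: {t}
  W24: {p} {q,w} {s}
  W123: {t}
  W124: {p} {q,w} {s}
C dims 13,12,4; δ0: rk 8, SNF 1^8; δ1: rk 4, SNF 1^4
Ȟ^0: (13−8)−0=5 ⇒ Z^5
Ȟ^1: (12−4)−8=0 ⇒ 0
Ȟ^2: (4−0)−4=0 ⇒ 0


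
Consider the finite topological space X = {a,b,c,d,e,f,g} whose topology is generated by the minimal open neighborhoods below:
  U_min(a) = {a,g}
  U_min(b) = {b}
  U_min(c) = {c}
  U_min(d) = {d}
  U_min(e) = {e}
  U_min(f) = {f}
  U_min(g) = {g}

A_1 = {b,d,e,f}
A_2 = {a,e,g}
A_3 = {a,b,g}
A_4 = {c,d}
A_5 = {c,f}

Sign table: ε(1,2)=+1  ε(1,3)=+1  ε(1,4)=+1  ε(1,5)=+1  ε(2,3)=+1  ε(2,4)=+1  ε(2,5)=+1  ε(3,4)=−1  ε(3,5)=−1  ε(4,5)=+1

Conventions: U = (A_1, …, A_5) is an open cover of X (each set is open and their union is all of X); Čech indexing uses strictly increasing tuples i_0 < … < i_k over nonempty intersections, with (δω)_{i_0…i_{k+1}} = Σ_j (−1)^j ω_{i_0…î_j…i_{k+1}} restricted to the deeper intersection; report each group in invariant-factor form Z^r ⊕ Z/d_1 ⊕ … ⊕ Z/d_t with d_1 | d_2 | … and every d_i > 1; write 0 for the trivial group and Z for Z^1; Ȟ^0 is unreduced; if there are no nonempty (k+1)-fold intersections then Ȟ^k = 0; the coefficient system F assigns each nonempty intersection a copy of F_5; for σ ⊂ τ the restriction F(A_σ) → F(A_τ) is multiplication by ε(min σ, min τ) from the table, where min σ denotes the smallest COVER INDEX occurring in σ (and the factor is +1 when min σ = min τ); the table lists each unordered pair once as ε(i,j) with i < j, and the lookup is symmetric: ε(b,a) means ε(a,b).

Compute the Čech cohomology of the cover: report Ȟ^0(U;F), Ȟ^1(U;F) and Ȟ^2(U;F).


Ȟ^0 = Z/5,  Ȟ^1 = Z/5 ⊕ Z/5,  Ȟ^2 = 0

intersection data:
  A12={e} A13={b} A14={d} A15={f} A23={a,g} A45={c}
C dims 5,6; δ0: rk_F5 4
Ȟ^0 = (5 − 4) − 0 = 1, so Ȟ^0 ≅ Z/5
Ȟ^1 = (6 − 0) − 4 = 2, so Ȟ^1 ≅ Z/5 ⊕ Z/5
Ȟ^2 = (0 − 0) − 0 = 0, so Ȟ^2 ≅ 0


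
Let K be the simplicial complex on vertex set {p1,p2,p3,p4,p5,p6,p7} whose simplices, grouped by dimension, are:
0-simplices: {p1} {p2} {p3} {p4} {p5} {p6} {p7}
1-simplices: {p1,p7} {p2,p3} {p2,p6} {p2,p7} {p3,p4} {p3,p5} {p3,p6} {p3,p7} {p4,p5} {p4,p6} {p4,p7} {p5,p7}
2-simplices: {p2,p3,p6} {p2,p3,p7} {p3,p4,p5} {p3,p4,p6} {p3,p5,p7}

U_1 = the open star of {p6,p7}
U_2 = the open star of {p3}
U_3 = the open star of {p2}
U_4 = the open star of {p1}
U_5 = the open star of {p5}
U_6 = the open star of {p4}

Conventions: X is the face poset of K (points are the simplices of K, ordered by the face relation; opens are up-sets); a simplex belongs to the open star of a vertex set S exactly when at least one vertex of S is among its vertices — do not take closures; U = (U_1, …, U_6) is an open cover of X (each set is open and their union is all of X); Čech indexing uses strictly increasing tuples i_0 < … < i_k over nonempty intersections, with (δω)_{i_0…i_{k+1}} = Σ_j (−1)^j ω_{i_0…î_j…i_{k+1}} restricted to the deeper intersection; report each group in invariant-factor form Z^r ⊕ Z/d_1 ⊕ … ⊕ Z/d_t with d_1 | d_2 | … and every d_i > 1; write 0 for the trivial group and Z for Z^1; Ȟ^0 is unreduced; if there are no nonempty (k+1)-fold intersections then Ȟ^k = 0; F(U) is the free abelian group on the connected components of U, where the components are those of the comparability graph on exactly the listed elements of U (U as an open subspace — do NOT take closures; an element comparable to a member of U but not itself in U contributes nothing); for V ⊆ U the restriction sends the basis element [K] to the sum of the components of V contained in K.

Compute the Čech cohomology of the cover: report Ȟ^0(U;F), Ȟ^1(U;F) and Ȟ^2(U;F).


Ȟ^0(U;F) ≅ Z,  Ȟ^1(U;F) ≅ Z,  Ȟ^2(U;F) ≅ 0

intersection data:
  U1={{p6},{p7},{p1,p7},{p2,p6},{p2,p7},{p3,p6},{p3,p7},{p4,p6},{p4,p7},{p5,p7},{p2,p3,p6},{p2,p3,p7},{p3,p4,p6},{p3,p5,p7}} U2={{p3},{p2,p3},{p3,p4},{p3,p5},{p3,p6},{p3,p7},{p2,p3,p6},{p2,p3,p7},{p3,p4,p5},{p3,p4,p6},{p3,p5,p7}} U3={{p2},{p2,p3},{p2,p6},{p2,p7},{p2,p3,p6},{p2,p3,p7}} U4={{p1},{p1,p7}} U5={{p5},{p3,p5},{p4,p5},{p5,p7},{p3,p4,p5},{p3,p5,p7}} U6={{p4},{p3,p4},{p4,p5},{p4,p6},{p4,p7},{p3,p4,p5},{p3,p4,p6}}
  U12={{p3,p6},{p3,p7},{p2,p3,p6},{p2,p3,p7},{p3,p4,p6},{p3,p5,p7}} U13={{p2,p6},{p2,p7},{p2,p3,p6},{p2,p3,p7}} U14={{p1,p7}} U15={{p5,p7},{p3,p5,p7}} U16={{p4,p6},{p4,p7},{p3,p4,p6}} U23={{p2,p3},{p2,p3,p6},{p2,p3,p7}} U25={{p3,p5},{p3,p4,p5},{p3,p5,p7}} U26={{p3,p4},{p3,p4,p5},{p3,p4,p6}} U56={{p4,p5},{p3,p4,p5}}
  U123={{p2,p3,p6},{p2,p3,p7}} U125={{p3,p5,p7}} U126={{p3,p4,p6}} U256={{p3,p4,p5}}
components per intersection:
  U1: {{p6},{p2,p6},{p3,p6},{p4,p6},{p2,p3,p6},{p3,p4,p6}} {{p7},{p1,p7},{p2,p7},{p3,p7},{p4,p7},{p5,p7},{p2,p3,p7},{p3,p5,p7}}
  U2: {{p3},{p2,p3},{p3,p4},{p3,p5},{p3,p6},{p3,p7},{p2,p3,p6},{p2,p3,p7},{p3,p4,p5},{p3,p4,p6},{p3,p5,p7}}
  U3: {{p2},{p2,p3},{p2,p6},{p2,p7},{p2,p3,p6},{p2,p3,p7}}
  U4: {{p1},{p1,p7}}
  U5: {{p5},{p3,p5},{p4,p5},{p5,p7},{p3,p4,p5},{p3,p5,p7}}
  U6: {{p4},{p3,p4},{p4,p5},{p4,p6},{p4,p7},{p3,p4,p5},{p3,p4,p6}}
  U12: {{p3,p6},{p2,p3,p6},{p3,p4,p6}} {{p3,p7},{p2,p3,p7},{p3,p5,p7}}
  U13: {{p2,p6},{p2,p3,p6}} {{p2,p7},{p2,p3,p7}}
  U14: {{p1,p7}}
  U15: {{p5,p7},{p3,p5,p7}}
  U16: {{p4,p6},{p3,p4,p6}} {{p4,p7}}
  U23: {{p2,p3},{p2,p3,p6},{p2,p3,p7}}
  U25: {{p3,p5},{p3,p4,p5},{p3,p5,p7}}
  U26: {{p3,p4},{p3,p4,p5},{p3,p4,p6}}
  U56: {{p4,p5},{p3,p4,p5}}
  U123: {{p2,p3,p6}} {{p2,p3,p7}}
  U125: {{p3,p5,p7}}
  U126: {{p3,p4,p6}}
  U256: {{p3,p4,p5}}
C dims 7,12,5; δ0: rk 6, SNF 1^6; δ1: rk 5, SNF 1^5
Ȟ^0 = (7 − 6) − 0 = 1, so Ȟ^0 ≅ Z
Ȟ^1 = (12 − 5) − 6 = 1, so Ȟ^1 ≅ Z
Ȟ^2 = (5 − 0) − 5 = 0, so Ȟ^2 ≅ 0


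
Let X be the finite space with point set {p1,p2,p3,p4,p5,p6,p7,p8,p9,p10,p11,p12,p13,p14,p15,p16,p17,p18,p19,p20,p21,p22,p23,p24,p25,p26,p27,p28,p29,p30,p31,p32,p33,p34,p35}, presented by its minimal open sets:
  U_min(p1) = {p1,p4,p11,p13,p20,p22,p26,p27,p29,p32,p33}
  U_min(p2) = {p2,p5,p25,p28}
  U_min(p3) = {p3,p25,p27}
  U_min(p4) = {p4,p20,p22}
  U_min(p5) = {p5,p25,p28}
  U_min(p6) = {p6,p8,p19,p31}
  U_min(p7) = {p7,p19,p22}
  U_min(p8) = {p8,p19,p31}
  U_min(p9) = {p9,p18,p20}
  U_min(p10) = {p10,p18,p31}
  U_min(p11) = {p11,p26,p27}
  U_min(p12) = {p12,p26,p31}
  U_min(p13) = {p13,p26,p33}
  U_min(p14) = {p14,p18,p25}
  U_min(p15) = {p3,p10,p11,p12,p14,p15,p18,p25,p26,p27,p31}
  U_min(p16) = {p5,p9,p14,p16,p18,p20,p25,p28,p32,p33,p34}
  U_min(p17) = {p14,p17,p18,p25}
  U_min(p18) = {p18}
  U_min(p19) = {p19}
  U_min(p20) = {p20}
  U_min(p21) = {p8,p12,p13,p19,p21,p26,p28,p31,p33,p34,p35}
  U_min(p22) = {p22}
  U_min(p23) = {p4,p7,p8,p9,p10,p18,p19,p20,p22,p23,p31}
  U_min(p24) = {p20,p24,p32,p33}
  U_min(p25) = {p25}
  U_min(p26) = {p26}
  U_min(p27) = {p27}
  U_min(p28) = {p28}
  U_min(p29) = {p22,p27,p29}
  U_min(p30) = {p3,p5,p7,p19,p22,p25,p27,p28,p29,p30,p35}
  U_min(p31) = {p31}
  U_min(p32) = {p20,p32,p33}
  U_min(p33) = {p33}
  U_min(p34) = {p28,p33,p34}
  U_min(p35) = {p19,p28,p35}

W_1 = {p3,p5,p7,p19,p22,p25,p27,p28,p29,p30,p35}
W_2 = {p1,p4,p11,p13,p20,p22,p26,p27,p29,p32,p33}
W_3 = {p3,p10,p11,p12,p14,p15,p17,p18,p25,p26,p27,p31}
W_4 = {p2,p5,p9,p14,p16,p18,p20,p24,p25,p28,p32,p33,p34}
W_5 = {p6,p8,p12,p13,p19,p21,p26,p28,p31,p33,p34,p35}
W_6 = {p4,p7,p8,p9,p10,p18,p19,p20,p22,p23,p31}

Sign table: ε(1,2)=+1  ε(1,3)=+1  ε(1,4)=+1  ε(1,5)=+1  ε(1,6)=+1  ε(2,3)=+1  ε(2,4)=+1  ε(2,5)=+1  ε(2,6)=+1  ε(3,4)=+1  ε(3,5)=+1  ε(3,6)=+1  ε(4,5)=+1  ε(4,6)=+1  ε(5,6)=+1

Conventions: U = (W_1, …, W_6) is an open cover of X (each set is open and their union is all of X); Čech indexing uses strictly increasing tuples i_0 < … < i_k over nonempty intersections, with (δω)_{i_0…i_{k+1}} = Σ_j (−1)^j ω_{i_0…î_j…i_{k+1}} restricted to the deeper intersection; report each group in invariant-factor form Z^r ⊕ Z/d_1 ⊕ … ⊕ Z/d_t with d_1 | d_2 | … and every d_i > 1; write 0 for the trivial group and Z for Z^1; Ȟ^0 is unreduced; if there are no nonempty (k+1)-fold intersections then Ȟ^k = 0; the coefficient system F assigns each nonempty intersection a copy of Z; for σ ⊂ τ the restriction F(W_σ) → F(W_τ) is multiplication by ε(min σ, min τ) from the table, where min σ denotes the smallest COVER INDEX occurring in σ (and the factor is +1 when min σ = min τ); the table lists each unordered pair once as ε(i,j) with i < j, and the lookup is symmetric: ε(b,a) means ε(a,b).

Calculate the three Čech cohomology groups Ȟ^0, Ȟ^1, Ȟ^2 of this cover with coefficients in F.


Ȟ^0 = Z, Ȟ^1 = 0, Ȟ^2 = Z/2

cover nerve:
  W12={p22,p27,p29} W13={p3,p25,p27} W14={p5,p25,p28} W15={p19,p28,p35} W16={p7,p19,p22} W23={p11,p26,p27} W24={p20,p32,p33} W25={p13,p26,p33} W26={p4,p20,p22} W34={p14,p18,p25} W35={p12,p26,p31} W36={p10,p18,p31} W45={p28,p33,p34} W46={p9,p18,p20} W56={p8,p19,p31}
  W123={p27} W126={p22} W134={p25} W145={p28} W156={p19} W235={p26} W245={p33} W246={p20} W346={p18} W356={p31}
C dims 6,15,10; δ0: rk 5, SNF 1^5; δ1: rk 10, SNF 1^9·2
Ȟ^0: (6−5)−0=1 ⇒ Z
Ȟ^1: (15−10)−5=0 ⇒ 0
Ȟ^2: (10−0)−10=0 plus torsion [2] ⇒ Z/2
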